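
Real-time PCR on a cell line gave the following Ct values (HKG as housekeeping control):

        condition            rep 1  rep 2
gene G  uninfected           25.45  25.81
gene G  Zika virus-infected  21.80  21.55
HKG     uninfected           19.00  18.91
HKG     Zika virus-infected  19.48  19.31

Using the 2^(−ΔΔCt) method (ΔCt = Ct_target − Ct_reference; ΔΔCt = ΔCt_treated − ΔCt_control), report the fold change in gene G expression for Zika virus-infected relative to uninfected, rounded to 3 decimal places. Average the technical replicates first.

21.039

Mean Ct: gene G uninfected 25.630; gene G Zika virus-infected 21.675; HKG uninfected 18.955; HKG Zika virus-infected 19.395
ΔCt(uninfected) = 25.630 − 18.955 = 6.675
ΔCt(Zika virus-infected) = 21.675 − 19.395 = 2.280
ΔΔCt = 2.280 − 6.675 = -4.395
Fold change = 2^(−(-4.395)) = 2^4.395 = 21.0391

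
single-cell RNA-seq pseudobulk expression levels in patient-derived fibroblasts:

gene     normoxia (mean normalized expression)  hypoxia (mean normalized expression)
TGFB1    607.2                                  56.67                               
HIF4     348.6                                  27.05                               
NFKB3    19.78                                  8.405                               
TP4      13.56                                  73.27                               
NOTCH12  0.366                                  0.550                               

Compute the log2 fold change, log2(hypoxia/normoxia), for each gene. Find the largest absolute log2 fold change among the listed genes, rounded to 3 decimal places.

log2(56.67/607.2) = -3.422  (TGFB1)
log2(27.05/348.6) = -3.688  (HIF4)
log2(8.405/19.78) = -1.235  (NFKB3)
log2(73.27/13.56) = 2.434  (TP4)
log2(0.550/0.366) = 0.588  (NOTCH12)
The largest magnitude belongs to HIF4.

3.688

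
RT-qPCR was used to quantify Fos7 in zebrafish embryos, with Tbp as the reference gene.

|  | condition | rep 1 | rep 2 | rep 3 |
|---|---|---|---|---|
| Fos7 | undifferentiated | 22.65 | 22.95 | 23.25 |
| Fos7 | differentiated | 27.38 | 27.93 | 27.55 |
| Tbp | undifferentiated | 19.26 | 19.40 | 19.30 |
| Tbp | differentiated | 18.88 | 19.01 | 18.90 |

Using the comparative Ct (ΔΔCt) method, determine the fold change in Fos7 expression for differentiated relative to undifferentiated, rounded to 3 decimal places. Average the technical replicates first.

0.030

Mean Ct: Fos7 undifferentiated 22.950; Fos7 differentiated 27.620; Tbp undifferentiated 19.320; Tbp differentiated 18.930
ΔCt(undifferentiated) = 22.950 − 19.320 = 3.630
ΔCt(differentiated) = 27.620 − 18.930 = 8.690
ΔΔCt = 8.690 − 3.630 = 5.060
Fold change = 2^(−5.060) = 0.0300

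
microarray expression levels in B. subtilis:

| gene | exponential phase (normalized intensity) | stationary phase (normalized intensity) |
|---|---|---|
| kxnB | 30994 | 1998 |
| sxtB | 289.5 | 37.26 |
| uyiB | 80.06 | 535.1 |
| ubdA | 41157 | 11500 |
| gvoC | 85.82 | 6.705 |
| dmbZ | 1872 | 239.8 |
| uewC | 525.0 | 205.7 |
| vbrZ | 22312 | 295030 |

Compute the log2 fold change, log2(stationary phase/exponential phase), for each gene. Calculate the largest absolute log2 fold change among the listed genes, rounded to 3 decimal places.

3.955

log2(1998/30994) = -3.955  (kxnB)
log2(37.26/289.5) = -2.958  (sxtB)
log2(535.1/80.06) = 2.741  (uyiB)
log2(11500/41157) = -1.840  (ubdA)
log2(6.705/85.82) = -3.678  (gvoC)
log2(239.8/1872) = -2.965  (dmbZ)
log2(205.7/525.0) = -1.352  (uewC)
log2(295030/22312) = 3.725  (vbrZ)
The largest magnitude belongs to kxnB.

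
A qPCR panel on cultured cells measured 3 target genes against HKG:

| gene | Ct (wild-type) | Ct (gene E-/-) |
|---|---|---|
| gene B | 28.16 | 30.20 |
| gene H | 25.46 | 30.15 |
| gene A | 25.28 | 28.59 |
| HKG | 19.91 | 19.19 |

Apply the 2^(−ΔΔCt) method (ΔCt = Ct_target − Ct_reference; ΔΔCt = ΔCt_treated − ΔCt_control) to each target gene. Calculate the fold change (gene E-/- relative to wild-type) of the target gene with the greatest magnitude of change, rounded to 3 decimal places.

gene B: ΔΔCt = (30.20−19.19) − (28.16−19.91) = 11.01 − 8.25 = 2.76; fold change = 2^-2.76 = 0.148
gene H: ΔΔCt = (30.15−19.19) − (25.46−19.91) = 10.96 − 5.55 = 5.41; fold change = 2^-5.41 = 0.024
gene A: ΔΔCt = (28.59−19.19) − (25.28−19.91) = 9.40 − 5.37 = 4.03; fold change = 2^-4.03 = 0.061
gene H has the largest |ΔΔCt| = 5.41.

0.024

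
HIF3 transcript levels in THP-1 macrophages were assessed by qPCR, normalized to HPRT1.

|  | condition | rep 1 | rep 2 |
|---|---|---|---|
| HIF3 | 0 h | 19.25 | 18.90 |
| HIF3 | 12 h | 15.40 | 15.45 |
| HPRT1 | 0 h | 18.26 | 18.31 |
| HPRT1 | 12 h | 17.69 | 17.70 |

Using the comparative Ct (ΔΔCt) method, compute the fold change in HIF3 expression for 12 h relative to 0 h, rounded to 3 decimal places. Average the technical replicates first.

8.340

Mean Ct: HIF3 0 h 19.075; HIF3 12 h 15.425; HPRT1 0 h 18.285; HPRT1 12 h 17.695
ΔCt(0 h) = 19.075 − 18.285 = 0.790
ΔCt(12 h) = 15.425 − 17.695 = -2.270
ΔΔCt = -2.270 − 0.790 = -3.060
Fold change = 2^(−(-3.060)) = 2^3.060 = 8.3397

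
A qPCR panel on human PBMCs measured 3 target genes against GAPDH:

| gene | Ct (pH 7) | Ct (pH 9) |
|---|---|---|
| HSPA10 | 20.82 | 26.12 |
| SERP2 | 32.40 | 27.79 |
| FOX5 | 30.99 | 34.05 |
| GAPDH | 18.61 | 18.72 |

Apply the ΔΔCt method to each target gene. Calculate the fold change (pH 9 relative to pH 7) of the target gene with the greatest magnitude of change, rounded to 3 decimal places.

HSPA10: ΔΔCt = (26.12−18.72) − (20.82−18.61) = 7.40 − 2.21 = 5.19; fold change = 2^-5.19 = 0.027
SERP2: ΔΔCt = (27.79−18.72) − (32.40−18.61) = 9.07 − 13.79 = -4.72; fold change = 2^4.72 = 26.355
FOX5: ΔΔCt = (34.05−18.72) − (30.99−18.61) = 15.33 − 12.38 = 2.95; fold change = 2^-2.95 = 0.129
HSPA10 has the largest |ΔΔCt| = 5.19.

0.027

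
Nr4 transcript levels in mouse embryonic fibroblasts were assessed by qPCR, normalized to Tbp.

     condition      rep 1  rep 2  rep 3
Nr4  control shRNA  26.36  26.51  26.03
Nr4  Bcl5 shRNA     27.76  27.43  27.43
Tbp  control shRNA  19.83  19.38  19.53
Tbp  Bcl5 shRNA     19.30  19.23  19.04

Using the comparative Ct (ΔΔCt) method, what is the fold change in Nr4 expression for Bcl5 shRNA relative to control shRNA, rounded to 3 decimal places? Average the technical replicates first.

Mean Ct: Nr4 control shRNA 26.300; Nr4 Bcl5 shRNA 27.540; Tbp control shRNA 19.580; Tbp Bcl5 shRNA 19.190
ΔCt(control shRNA) = 26.300 − 19.580 = 6.720
ΔCt(Bcl5 shRNA) = 27.540 − 19.190 = 8.350
ΔΔCt = 8.350 − 6.720 = 1.630
Fold change = 2^(−1.630) = 0.3231

0.323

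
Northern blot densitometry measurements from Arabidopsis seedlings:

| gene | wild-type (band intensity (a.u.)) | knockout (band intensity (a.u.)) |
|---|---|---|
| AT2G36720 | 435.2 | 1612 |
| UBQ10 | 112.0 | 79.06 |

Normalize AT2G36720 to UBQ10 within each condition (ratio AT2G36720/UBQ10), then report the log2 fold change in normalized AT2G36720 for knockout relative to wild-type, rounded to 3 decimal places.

AT2G36720/UBQ10 (wild-type) = 435.2 / 112.0 = 3.8857
AT2G36720/UBQ10 (knockout) = 1612 / 79.06 = 20.39
Fold change = 20.39 / 3.8857 = 5.2473
log2(5.2473) = 2.3916

2.392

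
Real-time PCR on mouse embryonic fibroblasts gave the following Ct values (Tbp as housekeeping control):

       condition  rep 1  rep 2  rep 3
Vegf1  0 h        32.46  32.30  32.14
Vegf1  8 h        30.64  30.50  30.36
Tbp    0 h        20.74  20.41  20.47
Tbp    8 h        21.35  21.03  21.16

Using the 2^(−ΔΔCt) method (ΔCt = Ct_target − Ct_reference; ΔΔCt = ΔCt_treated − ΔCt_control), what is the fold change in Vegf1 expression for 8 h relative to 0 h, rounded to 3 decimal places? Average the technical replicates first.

Mean Ct: Vegf1 0 h 32.300; Vegf1 8 h 30.500; Tbp 0 h 20.540; Tbp 8 h 21.180
ΔCt(0 h) = 32.300 − 20.540 = 11.760
ΔCt(8 h) = 30.500 − 21.180 = 9.320
ΔΔCt = 9.320 − 11.760 = -2.440
Fold change = 2^(−(-2.440)) = 2^2.440 = 5.4264

5.426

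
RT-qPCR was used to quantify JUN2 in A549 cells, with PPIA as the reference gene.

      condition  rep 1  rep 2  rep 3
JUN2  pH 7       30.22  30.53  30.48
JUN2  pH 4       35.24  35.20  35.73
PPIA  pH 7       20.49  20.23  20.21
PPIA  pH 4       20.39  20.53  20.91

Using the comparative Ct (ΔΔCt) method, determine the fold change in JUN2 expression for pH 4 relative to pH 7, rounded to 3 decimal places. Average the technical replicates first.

Mean Ct: JUN2 pH 7 30.410; JUN2 pH 4 35.390; PPIA pH 7 20.310; PPIA pH 4 20.610
ΔCt(pH 7) = 30.410 − 20.310 = 10.100
ΔCt(pH 4) = 35.390 − 20.610 = 14.780
ΔΔCt = 14.780 − 10.100 = 4.680
Fold change = 2^(−4.680) = 0.0390

0.039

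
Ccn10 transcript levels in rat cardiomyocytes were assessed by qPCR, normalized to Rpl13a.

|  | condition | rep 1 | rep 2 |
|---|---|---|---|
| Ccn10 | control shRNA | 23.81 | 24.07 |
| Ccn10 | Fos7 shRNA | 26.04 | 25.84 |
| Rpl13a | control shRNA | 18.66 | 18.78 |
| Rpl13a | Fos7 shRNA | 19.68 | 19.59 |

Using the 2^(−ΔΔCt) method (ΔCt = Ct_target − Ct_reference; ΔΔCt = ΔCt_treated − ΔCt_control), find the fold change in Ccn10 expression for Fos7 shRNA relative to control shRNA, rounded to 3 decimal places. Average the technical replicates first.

0.471

Mean Ct: Ccn10 control shRNA 23.940; Ccn10 Fos7 shRNA 25.940; Rpl13a control shRNA 18.720; Rpl13a Fos7 shRNA 19.635
ΔCt(control shRNA) = 23.940 − 18.720 = 5.220
ΔCt(Fos7 shRNA) = 25.940 − 19.635 = 6.305
ΔΔCt = 6.305 − 5.220 = 1.085
Fold change = 2^(−1.085) = 0.4714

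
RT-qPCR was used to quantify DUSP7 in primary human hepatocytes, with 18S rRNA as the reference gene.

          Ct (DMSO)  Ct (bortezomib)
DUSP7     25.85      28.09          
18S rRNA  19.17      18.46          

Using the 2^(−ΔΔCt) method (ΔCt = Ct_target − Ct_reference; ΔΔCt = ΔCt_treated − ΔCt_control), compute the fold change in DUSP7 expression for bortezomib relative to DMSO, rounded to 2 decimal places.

ΔCt(DMSO) = 25.850 − 19.170 = 6.680
ΔCt(bortezomib) = 28.090 − 18.460 = 9.630
ΔΔCt = 9.630 − 6.680 = 2.950
Fold change = 2^(−2.950) = 0.129

0.13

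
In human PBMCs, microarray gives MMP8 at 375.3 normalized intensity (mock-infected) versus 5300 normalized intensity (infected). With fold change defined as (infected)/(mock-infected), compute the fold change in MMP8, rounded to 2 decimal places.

Fold change = 5300 / 375.3 = 14.122
MMP8 is upregulated.

14.12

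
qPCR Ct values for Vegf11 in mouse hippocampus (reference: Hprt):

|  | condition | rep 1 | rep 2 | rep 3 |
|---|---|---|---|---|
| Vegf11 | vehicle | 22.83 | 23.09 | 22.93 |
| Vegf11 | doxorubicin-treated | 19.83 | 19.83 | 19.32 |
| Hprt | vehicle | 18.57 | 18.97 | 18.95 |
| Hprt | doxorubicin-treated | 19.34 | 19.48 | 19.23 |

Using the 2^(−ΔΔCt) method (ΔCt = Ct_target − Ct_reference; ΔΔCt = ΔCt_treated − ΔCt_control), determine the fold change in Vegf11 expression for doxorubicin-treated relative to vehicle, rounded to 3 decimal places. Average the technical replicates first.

14.026

Mean Ct: Vegf11 vehicle 22.950; Vegf11 doxorubicin-treated 19.660; Hprt vehicle 18.830; Hprt doxorubicin-treated 19.350
ΔCt(vehicle) = 22.950 − 18.830 = 4.120
ΔCt(doxorubicin-treated) = 19.660 − 19.350 = 0.310
ΔΔCt = 0.310 − 4.120 = -3.810
Fold change = 2^(−(-3.810)) = 2^3.810 = 14.0257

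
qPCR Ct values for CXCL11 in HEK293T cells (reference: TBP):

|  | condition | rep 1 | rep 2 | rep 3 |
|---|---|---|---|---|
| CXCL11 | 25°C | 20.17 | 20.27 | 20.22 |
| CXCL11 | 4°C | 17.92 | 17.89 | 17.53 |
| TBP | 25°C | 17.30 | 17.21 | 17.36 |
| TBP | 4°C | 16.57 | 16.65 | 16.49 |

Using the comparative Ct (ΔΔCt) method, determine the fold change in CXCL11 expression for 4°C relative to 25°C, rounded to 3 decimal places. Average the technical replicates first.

3.294

Mean Ct: CXCL11 25°C 20.220; CXCL11 4°C 17.780; TBP 25°C 17.290; TBP 4°C 16.570
ΔCt(25°C) = 20.220 − 17.290 = 2.930
ΔCt(4°C) = 17.780 − 16.570 = 1.210
ΔΔCt = 1.210 − 2.930 = -1.720
Fold change = 2^(−(-1.720)) = 2^1.720 = 3.2944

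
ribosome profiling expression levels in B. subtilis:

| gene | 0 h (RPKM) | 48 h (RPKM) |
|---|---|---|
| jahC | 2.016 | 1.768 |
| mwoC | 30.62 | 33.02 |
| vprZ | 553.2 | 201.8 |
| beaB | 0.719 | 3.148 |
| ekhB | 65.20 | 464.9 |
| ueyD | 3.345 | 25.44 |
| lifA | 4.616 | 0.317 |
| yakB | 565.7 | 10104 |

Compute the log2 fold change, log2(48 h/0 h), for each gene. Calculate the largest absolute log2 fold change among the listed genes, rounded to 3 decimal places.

4.159

log2(1.768/2.016) = -0.189  (jahC)
log2(33.02/30.62) = 0.109  (mwoC)
log2(201.8/553.2) = -1.455  (vprZ)
log2(3.148/0.719) = 2.130  (beaB)
log2(464.9/65.20) = 2.834  (ekhB)
log2(25.44/3.345) = 2.927  (ueyD)
log2(0.317/4.616) = -3.864  (lifA)
log2(10104/565.7) = 4.159  (yakB)
The largest magnitude belongs to yakB.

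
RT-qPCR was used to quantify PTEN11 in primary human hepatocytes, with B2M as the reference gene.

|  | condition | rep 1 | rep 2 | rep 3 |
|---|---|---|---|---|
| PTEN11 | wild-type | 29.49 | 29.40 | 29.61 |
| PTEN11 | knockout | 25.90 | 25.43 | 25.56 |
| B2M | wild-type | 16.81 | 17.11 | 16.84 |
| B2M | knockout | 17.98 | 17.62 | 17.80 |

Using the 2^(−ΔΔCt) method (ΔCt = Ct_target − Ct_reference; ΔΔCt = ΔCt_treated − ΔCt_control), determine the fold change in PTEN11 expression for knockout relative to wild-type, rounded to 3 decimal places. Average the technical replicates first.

Mean Ct: PTEN11 wild-type 29.500; PTEN11 knockout 25.630; B2M wild-type 16.920; B2M knockout 17.800
ΔCt(wild-type) = 29.500 − 16.920 = 12.580
ΔCt(knockout) = 25.630 − 17.800 = 7.830
ΔΔCt = 7.830 − 12.580 = -4.750
Fold change = 2^(−(-4.750)) = 2^4.750 = 26.9087

26.909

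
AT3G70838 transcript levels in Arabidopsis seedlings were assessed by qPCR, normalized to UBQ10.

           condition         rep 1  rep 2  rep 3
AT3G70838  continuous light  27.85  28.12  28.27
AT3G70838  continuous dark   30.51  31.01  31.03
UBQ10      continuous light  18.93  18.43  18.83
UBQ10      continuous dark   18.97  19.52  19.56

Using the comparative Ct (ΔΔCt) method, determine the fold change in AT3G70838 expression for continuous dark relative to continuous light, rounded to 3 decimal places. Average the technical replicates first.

Mean Ct: AT3G70838 continuous light 28.080; AT3G70838 continuous dark 30.850; UBQ10 continuous light 18.730; UBQ10 continuous dark 19.350
ΔCt(continuous light) = 28.080 − 18.730 = 9.350
ΔCt(continuous dark) = 30.850 − 19.350 = 11.500
ΔΔCt = 11.500 − 9.350 = 2.150
Fold change = 2^(−2.150) = 0.2253

0.225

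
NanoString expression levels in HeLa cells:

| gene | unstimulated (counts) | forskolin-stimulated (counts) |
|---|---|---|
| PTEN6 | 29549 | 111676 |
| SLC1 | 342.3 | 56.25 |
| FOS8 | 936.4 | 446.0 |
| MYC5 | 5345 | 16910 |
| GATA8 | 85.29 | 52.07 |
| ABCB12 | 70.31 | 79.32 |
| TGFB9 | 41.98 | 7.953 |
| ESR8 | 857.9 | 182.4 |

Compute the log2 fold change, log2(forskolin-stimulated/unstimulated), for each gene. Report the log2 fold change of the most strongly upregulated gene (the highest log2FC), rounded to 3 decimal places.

1.918

log2(111676/29549) = 1.918  (PTEN6)
log2(56.25/342.3) = -2.605  (SLC1)
log2(446.0/936.4) = -1.070  (FOS8)
log2(16910/5345) = 1.662  (MYC5)
log2(52.07/85.29) = -0.712  (GATA8)
log2(79.32/70.31) = 0.174  (ABCB12)
log2(7.953/41.98) = -2.400  (TGFB9)
log2(182.4/857.9) = -2.234  (ESR8)
PTEN6 is most strongly upregulated.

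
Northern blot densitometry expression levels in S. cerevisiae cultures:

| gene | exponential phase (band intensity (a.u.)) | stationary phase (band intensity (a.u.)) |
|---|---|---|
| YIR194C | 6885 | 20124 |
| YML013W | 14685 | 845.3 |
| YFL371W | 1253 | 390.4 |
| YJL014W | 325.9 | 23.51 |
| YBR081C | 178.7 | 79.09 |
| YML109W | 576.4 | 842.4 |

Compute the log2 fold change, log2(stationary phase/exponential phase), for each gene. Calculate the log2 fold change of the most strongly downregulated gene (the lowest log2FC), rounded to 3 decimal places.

-4.119

log2(20124/6885) = 1.547  (YIR194C)
log2(845.3/14685) = -4.119  (YML013W)
log2(390.4/1253) = -1.682  (YFL371W)
log2(23.51/325.9) = -3.793  (YJL014W)
log2(79.09/178.7) = -1.176  (YBR081C)
log2(842.4/576.4) = 0.547  (YML109W)
YML013W is most strongly downregulated.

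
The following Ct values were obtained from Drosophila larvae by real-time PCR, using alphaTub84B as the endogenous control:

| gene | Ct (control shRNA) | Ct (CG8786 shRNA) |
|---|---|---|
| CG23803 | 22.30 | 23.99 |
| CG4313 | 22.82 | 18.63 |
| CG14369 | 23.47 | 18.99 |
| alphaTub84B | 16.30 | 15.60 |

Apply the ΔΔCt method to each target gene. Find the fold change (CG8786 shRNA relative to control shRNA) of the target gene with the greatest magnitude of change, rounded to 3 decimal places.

CG23803: ΔΔCt = (23.99−15.60) − (22.30−16.30) = 8.39 − 6.00 = 2.39; fold change = 2^-2.39 = 0.191
CG4313: ΔΔCt = (18.63−15.60) − (22.82−16.30) = 3.03 − 6.52 = -3.49; fold change = 2^3.49 = 11.236
CG14369: ΔΔCt = (18.99−15.60) − (23.47−16.30) = 3.39 − 7.17 = -3.78; fold change = 2^3.78 = 13.737
CG14369 has the largest |ΔΔCt| = 3.78.

13.737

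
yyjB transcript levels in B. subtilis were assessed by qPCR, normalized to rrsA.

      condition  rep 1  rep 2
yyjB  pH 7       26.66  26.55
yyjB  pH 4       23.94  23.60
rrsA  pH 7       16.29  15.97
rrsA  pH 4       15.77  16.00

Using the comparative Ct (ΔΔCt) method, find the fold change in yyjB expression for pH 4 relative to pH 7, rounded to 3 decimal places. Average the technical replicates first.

6.021

Mean Ct: yyjB pH 7 26.605; yyjB pH 4 23.770; rrsA pH 7 16.130; rrsA pH 4 15.885
ΔCt(pH 7) = 26.605 − 16.130 = 10.475
ΔCt(pH 4) = 23.770 − 15.885 = 7.885
ΔΔCt = 7.885 − 10.475 = -2.590
Fold change = 2^(−(-2.590)) = 2^2.590 = 6.0210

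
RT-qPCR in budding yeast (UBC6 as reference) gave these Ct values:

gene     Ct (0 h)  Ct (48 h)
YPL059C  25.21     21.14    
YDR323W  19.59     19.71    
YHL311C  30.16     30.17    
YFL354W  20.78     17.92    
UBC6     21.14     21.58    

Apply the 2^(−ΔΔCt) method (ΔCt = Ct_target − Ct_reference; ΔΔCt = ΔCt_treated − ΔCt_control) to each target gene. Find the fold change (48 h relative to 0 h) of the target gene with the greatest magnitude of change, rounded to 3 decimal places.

22.785

YPL059C: ΔΔCt = (21.14−21.58) − (25.21−21.14) = -0.44 − 4.07 = -4.51; fold change = 2^4.51 = 22.785
YDR323W: ΔΔCt = (19.71−21.58) − (19.59−21.14) = -1.87 − (-1.55) = -0.32; fold change = 2^0.32 = 1.248
YHL311C: ΔΔCt = (30.17−21.58) − (30.16−21.14) = 8.59 − 9.02 = -0.43; fold change = 2^0.43 = 1.347
YFL354W: ΔΔCt = (17.92−21.58) − (20.78−21.14) = -3.66 − (-0.36) = -3.30; fold change = 2^3.30 = 9.849
YPL059C has the largest |ΔΔCt| = 4.51.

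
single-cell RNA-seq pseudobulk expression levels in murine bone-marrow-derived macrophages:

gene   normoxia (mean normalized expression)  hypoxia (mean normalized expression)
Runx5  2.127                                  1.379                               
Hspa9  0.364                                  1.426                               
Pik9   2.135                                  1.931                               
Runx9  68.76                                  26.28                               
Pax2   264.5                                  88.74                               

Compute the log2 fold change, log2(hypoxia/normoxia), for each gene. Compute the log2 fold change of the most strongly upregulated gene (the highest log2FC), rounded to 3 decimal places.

log2(1.379/2.127) = -0.625  (Runx5)
log2(1.426/0.364) = 1.970  (Hspa9)
log2(1.931/2.135) = -0.145  (Pik9)
log2(26.28/68.76) = -1.388  (Runx9)
log2(88.74/264.5) = -1.576  (Pax2)
Hspa9 is most strongly upregulated.

1.970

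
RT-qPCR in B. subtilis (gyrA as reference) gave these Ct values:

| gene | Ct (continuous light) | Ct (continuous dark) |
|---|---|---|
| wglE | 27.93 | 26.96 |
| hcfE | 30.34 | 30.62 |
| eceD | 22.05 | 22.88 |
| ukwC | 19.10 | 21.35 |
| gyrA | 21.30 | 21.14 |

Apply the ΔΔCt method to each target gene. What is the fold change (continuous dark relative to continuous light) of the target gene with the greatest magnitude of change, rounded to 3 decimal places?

wglE: ΔΔCt = (26.96−21.14) − (27.93−21.30) = 5.82 − 6.63 = -0.81; fold change = 2^0.81 = 1.753
hcfE: ΔΔCt = (30.62−21.14) − (30.34−21.30) = 9.48 − 9.04 = 0.44; fold change = 2^-0.44 = 0.737
eceD: ΔΔCt = (22.88−21.14) − (22.05−21.30) = 1.74 − 0.75 = 0.99; fold change = 2^-0.99 = 0.503
ukwC: ΔΔCt = (21.35−21.14) − (19.10−21.30) = 0.21 − (-2.20) = 2.41; fold change = 2^-2.41 = 0.188
ukwC has the largest |ΔΔCt| = 2.41.

0.188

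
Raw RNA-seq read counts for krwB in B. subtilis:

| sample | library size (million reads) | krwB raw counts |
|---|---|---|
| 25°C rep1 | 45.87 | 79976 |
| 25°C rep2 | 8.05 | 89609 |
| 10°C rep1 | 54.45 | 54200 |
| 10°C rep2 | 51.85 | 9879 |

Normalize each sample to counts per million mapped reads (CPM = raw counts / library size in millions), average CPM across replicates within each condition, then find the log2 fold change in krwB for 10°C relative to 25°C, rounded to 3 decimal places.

CPM(25°C rep1) = 79976 / 45.87 = 1743.5361
CPM(25°C rep2) = 89609 / 8.05 = 11131.5528
CPM(10°C rep1) = 54200 / 54.45 = 995.4086
CPM(10°C rep2) = 9879 / 51.85 = 190.5304
mean CPM(25°C) = 6437.5444; mean CPM(10°C) = 592.9695
Fold change = 592.9695 / 6437.5444 = 0.09211
log2(0.09211) = -3.4405

-3.440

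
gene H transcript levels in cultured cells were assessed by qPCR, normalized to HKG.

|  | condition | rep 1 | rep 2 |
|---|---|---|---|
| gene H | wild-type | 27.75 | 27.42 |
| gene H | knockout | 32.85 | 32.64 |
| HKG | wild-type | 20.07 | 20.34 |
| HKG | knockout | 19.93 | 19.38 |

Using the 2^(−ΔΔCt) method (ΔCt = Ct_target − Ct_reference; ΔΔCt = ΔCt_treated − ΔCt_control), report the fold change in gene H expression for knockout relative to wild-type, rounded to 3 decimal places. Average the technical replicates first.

0.019

Mean Ct: gene H wild-type 27.585; gene H knockout 32.745; HKG wild-type 20.205; HKG knockout 19.655
ΔCt(wild-type) = 27.585 − 20.205 = 7.380
ΔCt(knockout) = 32.745 − 19.655 = 13.090
ΔΔCt = 13.090 − 7.380 = 5.710
Fold change = 2^(−5.710) = 0.0191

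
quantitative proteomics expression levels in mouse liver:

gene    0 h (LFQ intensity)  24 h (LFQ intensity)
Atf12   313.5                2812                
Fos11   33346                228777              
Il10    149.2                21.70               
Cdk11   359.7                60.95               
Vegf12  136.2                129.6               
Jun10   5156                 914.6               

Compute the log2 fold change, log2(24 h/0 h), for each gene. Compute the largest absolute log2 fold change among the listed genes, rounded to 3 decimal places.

3.165

log2(2812/313.5) = 3.165  (Atf12)
log2(228777/33346) = 2.778  (Fos11)
log2(21.70/149.2) = -2.781  (Il10)
log2(60.95/359.7) = -2.561  (Cdk11)
log2(129.6/136.2) = -0.072  (Vegf12)
log2(914.6/5156) = -2.495  (Jun10)
The largest magnitude belongs to Atf12.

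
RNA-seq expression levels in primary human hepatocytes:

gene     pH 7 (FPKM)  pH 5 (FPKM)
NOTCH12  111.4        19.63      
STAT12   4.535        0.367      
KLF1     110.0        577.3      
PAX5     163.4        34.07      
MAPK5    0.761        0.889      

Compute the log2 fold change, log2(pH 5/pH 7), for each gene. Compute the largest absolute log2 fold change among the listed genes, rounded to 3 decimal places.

3.627

log2(19.63/111.4) = -2.505  (NOTCH12)
log2(0.367/4.535) = -3.627  (STAT12)
log2(577.3/110.0) = 2.392  (KLF1)
log2(34.07/163.4) = -2.262  (PAX5)
log2(0.889/0.761) = 0.224  (MAPK5)
The largest magnitude belongs to STAT12.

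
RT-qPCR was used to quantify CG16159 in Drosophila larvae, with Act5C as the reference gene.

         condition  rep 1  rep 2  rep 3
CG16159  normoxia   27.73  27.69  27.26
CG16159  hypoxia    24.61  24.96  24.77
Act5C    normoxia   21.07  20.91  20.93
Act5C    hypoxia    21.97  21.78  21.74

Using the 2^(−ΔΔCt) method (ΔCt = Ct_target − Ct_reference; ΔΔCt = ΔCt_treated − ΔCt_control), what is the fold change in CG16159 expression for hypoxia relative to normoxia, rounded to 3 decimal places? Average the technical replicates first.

12.467

Mean Ct: CG16159 normoxia 27.560; CG16159 hypoxia 24.780; Act5C normoxia 20.970; Act5C hypoxia 21.830
ΔCt(normoxia) = 27.560 − 20.970 = 6.590
ΔCt(hypoxia) = 24.780 − 21.830 = 2.950
ΔΔCt = 2.950 − 6.590 = -3.640
Fold change = 2^(−(-3.640)) = 2^3.640 = 12.4666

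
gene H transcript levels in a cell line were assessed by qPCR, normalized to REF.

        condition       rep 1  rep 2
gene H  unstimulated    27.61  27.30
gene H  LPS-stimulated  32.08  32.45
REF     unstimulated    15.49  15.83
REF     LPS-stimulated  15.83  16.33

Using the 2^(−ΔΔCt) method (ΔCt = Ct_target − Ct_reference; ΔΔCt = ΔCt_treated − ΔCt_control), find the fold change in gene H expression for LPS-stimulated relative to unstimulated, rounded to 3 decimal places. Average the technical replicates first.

Mean Ct: gene H unstimulated 27.455; gene H LPS-stimulated 32.265; REF unstimulated 15.660; REF LPS-stimulated 16.080
ΔCt(unstimulated) = 27.455 − 15.660 = 11.795
ΔCt(LPS-stimulated) = 32.265 − 16.080 = 16.185
ΔΔCt = 16.185 − 11.795 = 4.390
Fold change = 2^(−4.390) = 0.0477

0.048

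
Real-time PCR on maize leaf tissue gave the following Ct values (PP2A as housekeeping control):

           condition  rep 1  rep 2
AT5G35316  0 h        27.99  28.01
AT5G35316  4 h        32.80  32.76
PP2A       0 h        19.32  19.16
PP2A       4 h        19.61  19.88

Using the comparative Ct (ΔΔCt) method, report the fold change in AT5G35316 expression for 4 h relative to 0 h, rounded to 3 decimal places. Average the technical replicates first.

Mean Ct: AT5G35316 0 h 28.000; AT5G35316 4 h 32.780; PP2A 0 h 19.240; PP2A 4 h 19.745
ΔCt(0 h) = 28.000 − 19.240 = 8.760
ΔCt(4 h) = 32.780 − 19.745 = 13.035
ΔΔCt = 13.035 − 8.760 = 4.275
Fold change = 2^(−4.275) = 0.0517

0.052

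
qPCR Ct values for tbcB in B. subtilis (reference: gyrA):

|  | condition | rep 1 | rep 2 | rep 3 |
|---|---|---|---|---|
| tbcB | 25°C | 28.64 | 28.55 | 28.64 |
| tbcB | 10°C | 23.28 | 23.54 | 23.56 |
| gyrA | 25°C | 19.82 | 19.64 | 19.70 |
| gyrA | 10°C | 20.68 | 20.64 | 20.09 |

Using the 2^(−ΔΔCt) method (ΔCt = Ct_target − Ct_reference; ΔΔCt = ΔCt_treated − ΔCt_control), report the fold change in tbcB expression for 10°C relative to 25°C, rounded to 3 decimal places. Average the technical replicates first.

Mean Ct: tbcB 25°C 28.610; tbcB 10°C 23.460; gyrA 25°C 19.720; gyrA 10°C 20.470
ΔCt(25°C) = 28.610 − 19.720 = 8.890
ΔCt(10°C) = 23.460 − 20.470 = 2.990
ΔΔCt = 2.990 − 8.890 = -5.900
Fold change = 2^(−(-5.900)) = 2^5.900 = 59.7141

59.714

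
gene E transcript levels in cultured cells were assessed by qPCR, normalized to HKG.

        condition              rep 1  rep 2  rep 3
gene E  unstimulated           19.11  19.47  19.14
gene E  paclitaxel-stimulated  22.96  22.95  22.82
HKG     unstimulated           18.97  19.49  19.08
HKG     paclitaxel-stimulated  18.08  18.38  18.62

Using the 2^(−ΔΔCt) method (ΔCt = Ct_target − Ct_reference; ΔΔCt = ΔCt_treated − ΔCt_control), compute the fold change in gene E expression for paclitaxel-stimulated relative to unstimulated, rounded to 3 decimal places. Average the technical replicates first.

Mean Ct: gene E unstimulated 19.240; gene E paclitaxel-stimulated 22.910; HKG unstimulated 19.180; HKG paclitaxel-stimulated 18.360
ΔCt(unstimulated) = 19.240 − 19.180 = 0.060
ΔCt(paclitaxel-stimulated) = 22.910 − 18.360 = 4.550
ΔΔCt = 4.550 − 0.060 = 4.490
Fold change = 2^(−4.490) = 0.0445

0.045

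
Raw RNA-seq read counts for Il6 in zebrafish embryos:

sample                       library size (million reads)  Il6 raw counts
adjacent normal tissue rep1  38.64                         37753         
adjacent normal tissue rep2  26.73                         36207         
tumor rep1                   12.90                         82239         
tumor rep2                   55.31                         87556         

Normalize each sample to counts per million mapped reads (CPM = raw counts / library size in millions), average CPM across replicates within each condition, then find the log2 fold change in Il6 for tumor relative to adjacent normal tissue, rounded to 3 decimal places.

CPM(adjacent normal tissue rep1) = 37753 / 38.64 = 977.0445
CPM(adjacent normal tissue rep2) = 36207 / 26.73 = 1354.5455
CPM(tumor rep1) = 82239 / 12.90 = 6375.1163
CPM(tumor rep2) = 87556 / 55.31 = 1583.0049
mean CPM(adjacent normal tissue) = 1165.7950; mean CPM(tumor) = 3979.0606
Fold change = 3979.0606 / 1165.7950 = 3.41317
log2(3.41317) = 1.7711

1.771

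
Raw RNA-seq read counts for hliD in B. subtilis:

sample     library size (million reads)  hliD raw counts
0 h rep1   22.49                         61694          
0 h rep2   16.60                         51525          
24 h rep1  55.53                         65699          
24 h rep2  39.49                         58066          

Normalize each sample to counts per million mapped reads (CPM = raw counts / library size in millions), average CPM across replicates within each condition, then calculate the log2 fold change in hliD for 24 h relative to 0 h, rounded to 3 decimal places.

CPM(0 h rep1) = 61694 / 22.49 = 2743.1747
CPM(0 h rep2) = 51525 / 16.60 = 3103.9157
CPM(24 h rep1) = 65699 / 55.53 = 1183.1262
CPM(24 h rep2) = 58066 / 39.49 = 1470.3976
mean CPM(0 h) = 2923.5452; mean CPM(24 h) = 1326.7619
Fold change = 1326.7619 / 2923.5452 = 0.45382
log2(0.45382) = -1.1398

-1.140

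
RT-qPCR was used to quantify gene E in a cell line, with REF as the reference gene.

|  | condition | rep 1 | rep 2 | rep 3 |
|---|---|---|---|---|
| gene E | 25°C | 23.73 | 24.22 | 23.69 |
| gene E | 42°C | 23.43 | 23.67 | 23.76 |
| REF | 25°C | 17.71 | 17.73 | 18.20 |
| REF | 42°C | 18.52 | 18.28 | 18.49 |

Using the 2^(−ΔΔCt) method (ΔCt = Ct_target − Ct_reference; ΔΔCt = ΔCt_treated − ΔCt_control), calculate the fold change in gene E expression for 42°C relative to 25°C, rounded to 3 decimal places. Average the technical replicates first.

Mean Ct: gene E 25°C 23.880; gene E 42°C 23.620; REF 25°C 17.880; REF 42°C 18.430
ΔCt(25°C) = 23.880 − 17.880 = 6.000
ΔCt(42°C) = 23.620 − 18.430 = 5.190
ΔΔCt = 5.190 − 6.000 = -0.810
Fold change = 2^(−(-0.810)) = 2^0.810 = 1.7532

1.753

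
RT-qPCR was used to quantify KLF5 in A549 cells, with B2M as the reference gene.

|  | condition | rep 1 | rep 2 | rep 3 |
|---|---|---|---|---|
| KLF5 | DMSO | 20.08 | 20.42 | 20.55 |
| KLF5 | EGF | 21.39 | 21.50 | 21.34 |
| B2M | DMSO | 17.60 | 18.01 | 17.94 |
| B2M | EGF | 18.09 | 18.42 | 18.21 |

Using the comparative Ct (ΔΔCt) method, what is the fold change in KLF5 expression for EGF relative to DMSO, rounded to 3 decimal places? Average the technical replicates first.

Mean Ct: KLF5 DMSO 20.350; KLF5 EGF 21.410; B2M DMSO 17.850; B2M EGF 18.240
ΔCt(DMSO) = 20.350 − 17.850 = 2.500
ΔCt(EGF) = 21.410 − 18.240 = 3.170
ΔΔCt = 3.170 − 2.500 = 0.670
Fold change = 2^(−0.670) = 0.6285

0.629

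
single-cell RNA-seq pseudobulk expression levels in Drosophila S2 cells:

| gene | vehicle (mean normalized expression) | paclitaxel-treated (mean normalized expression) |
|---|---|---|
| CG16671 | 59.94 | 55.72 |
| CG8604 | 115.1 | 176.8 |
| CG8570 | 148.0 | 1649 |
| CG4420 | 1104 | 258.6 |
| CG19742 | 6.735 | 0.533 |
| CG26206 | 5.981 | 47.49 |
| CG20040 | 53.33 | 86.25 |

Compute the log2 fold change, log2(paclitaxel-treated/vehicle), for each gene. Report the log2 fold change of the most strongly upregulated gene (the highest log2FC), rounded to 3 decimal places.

3.478

log2(55.72/59.94) = -0.105  (CG16671)
log2(176.8/115.1) = 0.619  (CG8604)
log2(1649/148.0) = 3.478  (CG8570)
log2(258.6/1104) = -2.094  (CG4420)
log2(0.533/6.735) = -3.659  (CG19742)
log2(47.49/5.981) = 2.989  (CG26206)
log2(86.25/53.33) = 0.694  (CG20040)
CG8570 is most strongly upregulated.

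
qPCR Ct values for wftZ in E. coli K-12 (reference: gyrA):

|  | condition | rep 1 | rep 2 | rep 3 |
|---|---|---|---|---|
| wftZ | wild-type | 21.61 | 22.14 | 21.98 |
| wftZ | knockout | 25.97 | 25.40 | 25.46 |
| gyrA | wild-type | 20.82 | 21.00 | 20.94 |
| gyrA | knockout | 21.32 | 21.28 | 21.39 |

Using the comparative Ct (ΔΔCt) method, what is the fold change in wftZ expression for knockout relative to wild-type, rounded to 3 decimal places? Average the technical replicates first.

0.102

Mean Ct: wftZ wild-type 21.910; wftZ knockout 25.610; gyrA wild-type 20.920; gyrA knockout 21.330
ΔCt(wild-type) = 21.910 − 20.920 = 0.990
ΔCt(knockout) = 25.610 − 21.330 = 4.280
ΔΔCt = 4.280 − 0.990 = 3.290
Fold change = 2^(−3.290) = 0.1022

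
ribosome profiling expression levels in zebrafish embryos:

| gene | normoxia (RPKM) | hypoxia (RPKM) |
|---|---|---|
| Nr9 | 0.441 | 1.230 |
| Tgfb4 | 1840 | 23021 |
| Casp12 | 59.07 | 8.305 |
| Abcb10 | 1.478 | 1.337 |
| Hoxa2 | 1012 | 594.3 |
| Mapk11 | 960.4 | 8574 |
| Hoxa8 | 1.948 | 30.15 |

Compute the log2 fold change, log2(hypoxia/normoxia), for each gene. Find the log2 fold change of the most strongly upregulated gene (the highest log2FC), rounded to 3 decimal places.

3.952

log2(1.230/0.441) = 1.480  (Nr9)
log2(23021/1840) = 3.645  (Tgfb4)
log2(8.305/59.07) = -2.830  (Casp12)
log2(1.337/1.478) = -0.145  (Abcb10)
log2(594.3/1012) = -0.768  (Hoxa2)
log2(8574/960.4) = 3.158  (Mapk11)
log2(30.15/1.948) = 3.952  (Hoxa8)
Hoxa8 is most strongly upregulated.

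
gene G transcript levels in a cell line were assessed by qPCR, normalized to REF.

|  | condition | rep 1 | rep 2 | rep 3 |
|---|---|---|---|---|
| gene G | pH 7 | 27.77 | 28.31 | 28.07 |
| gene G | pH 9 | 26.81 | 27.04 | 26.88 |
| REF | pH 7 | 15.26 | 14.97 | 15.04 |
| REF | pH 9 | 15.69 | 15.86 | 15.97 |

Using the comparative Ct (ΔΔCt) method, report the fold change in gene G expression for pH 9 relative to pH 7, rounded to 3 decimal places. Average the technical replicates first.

Mean Ct: gene G pH 7 28.050; gene G pH 9 26.910; REF pH 7 15.090; REF pH 9 15.840
ΔCt(pH 7) = 28.050 − 15.090 = 12.960
ΔCt(pH 9) = 26.910 − 15.840 = 11.070
ΔΔCt = 11.070 − 12.960 = -1.890
Fold change = 2^(−(-1.890)) = 2^1.890 = 3.7064

3.706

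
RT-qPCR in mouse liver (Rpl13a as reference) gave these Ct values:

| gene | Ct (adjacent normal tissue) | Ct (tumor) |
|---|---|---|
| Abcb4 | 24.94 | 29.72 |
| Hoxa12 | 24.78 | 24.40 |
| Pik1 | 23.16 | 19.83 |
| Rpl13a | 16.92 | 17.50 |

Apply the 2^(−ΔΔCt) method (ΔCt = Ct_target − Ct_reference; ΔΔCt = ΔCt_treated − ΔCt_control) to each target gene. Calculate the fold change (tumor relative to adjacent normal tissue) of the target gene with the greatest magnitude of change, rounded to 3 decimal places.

Abcb4: ΔΔCt = (29.72−17.50) − (24.94−16.92) = 12.22 − 8.02 = 4.20; fold change = 2^-4.20 = 0.054
Hoxa12: ΔΔCt = (24.40−17.50) − (24.78−16.92) = 6.90 − 7.86 = -0.96; fold change = 2^0.96 = 1.945
Pik1: ΔΔCt = (19.83−17.50) − (23.16−16.92) = 2.33 − 6.24 = -3.91; fold change = 2^3.91 = 15.032
Abcb4 has the largest |ΔΔCt| = 4.20.

0.054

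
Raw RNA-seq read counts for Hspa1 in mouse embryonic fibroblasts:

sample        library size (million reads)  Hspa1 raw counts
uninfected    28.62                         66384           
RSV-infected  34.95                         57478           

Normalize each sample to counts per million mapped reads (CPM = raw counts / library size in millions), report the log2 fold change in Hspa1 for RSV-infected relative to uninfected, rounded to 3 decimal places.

-0.496

CPM(uninfected) = 66384 / 28.62 = 2319.4969
CPM(RSV-infected) = 57478 / 34.95 = 1644.5780
Fold change = 1644.5780 / 2319.4969 = 0.70902
log2(0.70902) = -0.4961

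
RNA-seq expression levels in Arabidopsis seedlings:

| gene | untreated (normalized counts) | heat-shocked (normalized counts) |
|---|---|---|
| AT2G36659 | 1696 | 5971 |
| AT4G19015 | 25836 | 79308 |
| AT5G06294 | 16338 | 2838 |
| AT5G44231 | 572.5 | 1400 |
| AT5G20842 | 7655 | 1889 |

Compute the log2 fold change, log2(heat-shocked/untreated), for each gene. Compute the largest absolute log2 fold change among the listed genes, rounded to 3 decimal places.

log2(5971/1696) = 1.816  (AT2G36659)
log2(79308/25836) = 1.618  (AT4G19015)
log2(2838/16338) = -2.525  (AT5G06294)
log2(1400/572.5) = 1.290  (AT5G44231)
log2(1889/7655) = -2.019  (AT5G20842)
The largest magnitude belongs to AT5G06294.

2.525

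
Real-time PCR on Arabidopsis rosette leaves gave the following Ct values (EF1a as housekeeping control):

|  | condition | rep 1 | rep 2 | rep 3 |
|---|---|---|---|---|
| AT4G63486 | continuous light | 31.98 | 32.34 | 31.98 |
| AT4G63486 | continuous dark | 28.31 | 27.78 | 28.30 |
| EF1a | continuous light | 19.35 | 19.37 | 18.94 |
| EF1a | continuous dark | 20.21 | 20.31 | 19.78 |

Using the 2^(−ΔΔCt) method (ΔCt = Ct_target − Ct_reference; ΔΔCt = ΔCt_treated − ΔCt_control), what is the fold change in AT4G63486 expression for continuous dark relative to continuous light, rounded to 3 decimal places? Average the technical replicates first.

28.840

Mean Ct: AT4G63486 continuous light 32.100; AT4G63486 continuous dark 28.130; EF1a continuous light 19.220; EF1a continuous dark 20.100
ΔCt(continuous light) = 32.100 − 19.220 = 12.880
ΔCt(continuous dark) = 28.130 − 20.100 = 8.030
ΔΔCt = 8.030 − 12.880 = -4.850
Fold change = 2^(−(-4.850)) = 2^4.850 = 28.8400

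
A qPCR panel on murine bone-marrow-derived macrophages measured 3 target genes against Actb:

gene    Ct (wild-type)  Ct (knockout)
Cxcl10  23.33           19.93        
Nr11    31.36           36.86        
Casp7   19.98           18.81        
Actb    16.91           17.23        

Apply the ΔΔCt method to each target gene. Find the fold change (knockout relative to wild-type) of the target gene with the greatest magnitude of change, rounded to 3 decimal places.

Cxcl10: ΔΔCt = (19.93−17.23) − (23.33−16.91) = 2.70 − 6.42 = -3.72; fold change = 2^3.72 = 13.177
Nr11: ΔΔCt = (36.86−17.23) − (31.36−16.91) = 19.63 − 14.45 = 5.18; fold change = 2^-5.18 = 0.028
Casp7: ΔΔCt = (18.81−17.23) − (19.98−16.91) = 1.58 − 3.07 = -1.49; fold change = 2^1.49 = 2.809
Nr11 has the largest |ΔΔCt| = 5.18.

0.028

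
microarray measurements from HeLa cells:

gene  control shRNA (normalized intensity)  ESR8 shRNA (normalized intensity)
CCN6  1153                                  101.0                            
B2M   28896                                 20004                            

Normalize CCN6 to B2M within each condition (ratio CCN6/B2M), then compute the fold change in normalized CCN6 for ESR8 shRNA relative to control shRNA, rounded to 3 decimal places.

0.127

CCN6/B2M (control shRNA) = 1153 / 28896 = 0.039902
CCN6/B2M (ESR8 shRNA) = 101.0 / 20004 = 0.005049
Fold change = 0.005049 / 0.039902 = 0.1265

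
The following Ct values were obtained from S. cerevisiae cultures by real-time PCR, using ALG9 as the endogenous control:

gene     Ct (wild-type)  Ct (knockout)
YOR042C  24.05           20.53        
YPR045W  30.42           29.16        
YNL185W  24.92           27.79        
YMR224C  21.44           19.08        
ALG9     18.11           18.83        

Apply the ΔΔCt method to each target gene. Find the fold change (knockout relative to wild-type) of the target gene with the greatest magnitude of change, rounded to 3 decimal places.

18.896

YOR042C: ΔΔCt = (20.53−18.83) − (24.05−18.11) = 1.70 − 5.94 = -4.24; fold change = 2^4.24 = 18.896
YPR045W: ΔΔCt = (29.16−18.83) − (30.42−18.11) = 10.33 − 12.31 = -1.98; fold change = 2^1.98 = 3.945
YNL185W: ΔΔCt = (27.79−18.83) − (24.92−18.11) = 8.96 − 6.81 = 2.15; fold change = 2^-2.15 = 0.225
YMR224C: ΔΔCt = (19.08−18.83) − (21.44−18.11) = 0.25 − 3.33 = -3.08; fold change = 2^3.08 = 8.456
YOR042C has the largest |ΔΔCt| = 4.24.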